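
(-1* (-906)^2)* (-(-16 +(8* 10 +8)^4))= 49225140918720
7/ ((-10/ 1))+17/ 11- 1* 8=-787/ 110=-7.15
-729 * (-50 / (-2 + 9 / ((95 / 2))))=-1731375 / 86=-20132.27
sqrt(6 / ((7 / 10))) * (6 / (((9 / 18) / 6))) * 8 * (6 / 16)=432 * sqrt(105) / 7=632.38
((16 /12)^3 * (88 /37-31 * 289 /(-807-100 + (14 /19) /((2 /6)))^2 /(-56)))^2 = 1676147682008422455928384 /52728643510985957285169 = 31.79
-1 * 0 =0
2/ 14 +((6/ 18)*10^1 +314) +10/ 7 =6697/ 21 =318.90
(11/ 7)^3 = 1331/ 343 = 3.88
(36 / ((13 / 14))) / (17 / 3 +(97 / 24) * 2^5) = 0.29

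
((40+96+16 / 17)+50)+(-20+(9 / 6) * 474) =14925 / 17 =877.94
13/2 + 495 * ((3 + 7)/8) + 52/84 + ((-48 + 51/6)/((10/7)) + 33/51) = 1068976/1785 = 598.87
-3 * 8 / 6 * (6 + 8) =-56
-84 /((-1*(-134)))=-42 /67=-0.63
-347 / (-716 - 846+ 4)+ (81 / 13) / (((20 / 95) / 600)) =359668811 / 20254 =17757.92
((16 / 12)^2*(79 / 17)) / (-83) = -1264 / 12699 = -0.10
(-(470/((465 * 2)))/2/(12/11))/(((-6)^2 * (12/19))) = -9823/964224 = -0.01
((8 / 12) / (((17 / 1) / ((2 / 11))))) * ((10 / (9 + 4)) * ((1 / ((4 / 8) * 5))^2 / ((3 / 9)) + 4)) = 896 / 36465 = 0.02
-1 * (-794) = 794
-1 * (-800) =800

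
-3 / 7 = -0.43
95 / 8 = 11.88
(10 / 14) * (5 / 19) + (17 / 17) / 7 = 44 / 133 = 0.33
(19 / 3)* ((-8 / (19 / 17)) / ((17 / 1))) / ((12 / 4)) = -8 / 9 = -0.89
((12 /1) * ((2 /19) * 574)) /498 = 2296 /1577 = 1.46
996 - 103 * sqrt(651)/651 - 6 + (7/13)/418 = 5379667/5434 - 103 * sqrt(651)/651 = 985.96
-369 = -369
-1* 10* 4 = -40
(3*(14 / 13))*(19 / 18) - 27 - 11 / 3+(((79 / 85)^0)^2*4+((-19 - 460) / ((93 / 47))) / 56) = -622407 / 22568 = -27.58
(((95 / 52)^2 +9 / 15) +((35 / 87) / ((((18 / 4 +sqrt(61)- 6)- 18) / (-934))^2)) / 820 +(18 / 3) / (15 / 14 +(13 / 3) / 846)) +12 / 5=317537584 * sqrt(61) / 1938936781 +2070271562570650349 / 150413129366534736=15.04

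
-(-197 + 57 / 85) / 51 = 16688 / 4335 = 3.85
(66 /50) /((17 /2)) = 66 /425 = 0.16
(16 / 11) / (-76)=-4 / 209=-0.02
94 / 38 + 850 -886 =-637 / 19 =-33.53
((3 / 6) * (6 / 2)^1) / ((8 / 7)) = 21 / 16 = 1.31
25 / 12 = 2.08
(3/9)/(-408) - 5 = -6121/1224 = -5.00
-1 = -1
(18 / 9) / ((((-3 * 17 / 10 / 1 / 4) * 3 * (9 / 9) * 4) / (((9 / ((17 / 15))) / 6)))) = -50 / 289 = -0.17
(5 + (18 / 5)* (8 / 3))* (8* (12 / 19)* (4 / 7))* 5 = 28032 / 133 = 210.77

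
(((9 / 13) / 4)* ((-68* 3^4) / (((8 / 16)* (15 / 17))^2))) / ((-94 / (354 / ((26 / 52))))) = 563501448 / 15275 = 36890.44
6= 6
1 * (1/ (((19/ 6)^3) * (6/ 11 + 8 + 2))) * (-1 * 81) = -48114/ 198911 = -0.24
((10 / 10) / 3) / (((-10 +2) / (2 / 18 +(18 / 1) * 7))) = -1135 / 216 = -5.25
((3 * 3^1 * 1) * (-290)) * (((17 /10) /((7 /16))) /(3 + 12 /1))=-23664 /35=-676.11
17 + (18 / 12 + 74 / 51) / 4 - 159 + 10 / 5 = -56819 / 408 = -139.26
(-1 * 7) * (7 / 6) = -49 / 6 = -8.17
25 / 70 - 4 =-51 / 14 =-3.64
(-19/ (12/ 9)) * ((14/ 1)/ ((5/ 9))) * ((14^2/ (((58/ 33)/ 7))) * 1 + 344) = -58558437/ 145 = -403851.29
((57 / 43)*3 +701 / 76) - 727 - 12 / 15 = -11676557 / 16340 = -714.60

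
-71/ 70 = -1.01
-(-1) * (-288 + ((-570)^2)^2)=105560009712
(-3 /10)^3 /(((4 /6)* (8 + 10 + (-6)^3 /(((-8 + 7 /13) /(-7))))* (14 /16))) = 873 /3482500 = 0.00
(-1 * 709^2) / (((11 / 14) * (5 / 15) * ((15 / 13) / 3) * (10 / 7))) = -960623391 / 275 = -3493175.97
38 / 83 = 0.46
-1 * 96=-96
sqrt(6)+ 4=6.45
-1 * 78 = -78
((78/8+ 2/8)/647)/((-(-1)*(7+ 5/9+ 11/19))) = 1710/899977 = 0.00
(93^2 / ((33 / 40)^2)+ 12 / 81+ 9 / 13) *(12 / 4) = 38124.84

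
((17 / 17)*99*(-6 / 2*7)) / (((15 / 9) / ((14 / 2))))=-8731.80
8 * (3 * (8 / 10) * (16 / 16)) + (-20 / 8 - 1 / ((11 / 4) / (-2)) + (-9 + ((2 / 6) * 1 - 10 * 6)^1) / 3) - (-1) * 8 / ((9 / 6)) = -127 / 990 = -0.13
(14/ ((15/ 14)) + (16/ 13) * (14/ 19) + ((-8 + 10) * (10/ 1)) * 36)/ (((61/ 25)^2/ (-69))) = -7818194500/ 919087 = -8506.48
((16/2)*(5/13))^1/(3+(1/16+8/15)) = 9600/11219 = 0.86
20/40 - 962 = -961.50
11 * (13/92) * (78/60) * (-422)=-392249/460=-852.72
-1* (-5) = 5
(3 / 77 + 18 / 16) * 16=1434 / 77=18.62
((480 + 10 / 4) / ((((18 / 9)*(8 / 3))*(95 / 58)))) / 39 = 5597 / 3952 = 1.42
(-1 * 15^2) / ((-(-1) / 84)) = -18900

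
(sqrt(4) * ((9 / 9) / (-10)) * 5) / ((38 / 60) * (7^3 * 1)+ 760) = -30 / 29317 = -0.00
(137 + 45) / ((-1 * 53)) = -182 / 53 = -3.43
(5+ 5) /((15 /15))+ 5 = 15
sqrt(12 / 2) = sqrt(6) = 2.45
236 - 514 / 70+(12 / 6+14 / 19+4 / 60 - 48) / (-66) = 2745223 / 11970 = 229.34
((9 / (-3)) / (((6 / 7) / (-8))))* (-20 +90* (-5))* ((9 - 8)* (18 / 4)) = -59220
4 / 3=1.33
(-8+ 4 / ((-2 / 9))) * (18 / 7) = -468 / 7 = -66.86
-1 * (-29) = 29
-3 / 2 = -1.50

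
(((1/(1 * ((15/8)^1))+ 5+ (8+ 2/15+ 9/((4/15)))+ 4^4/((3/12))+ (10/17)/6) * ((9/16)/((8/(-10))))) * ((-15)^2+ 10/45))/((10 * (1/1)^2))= -147693301/8704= -16968.44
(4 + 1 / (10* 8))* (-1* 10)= -321 / 8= -40.12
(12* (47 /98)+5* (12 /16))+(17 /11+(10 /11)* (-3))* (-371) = 965801 /2156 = 447.96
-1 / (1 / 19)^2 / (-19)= 19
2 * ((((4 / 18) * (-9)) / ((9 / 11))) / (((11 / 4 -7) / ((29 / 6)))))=2552 / 459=5.56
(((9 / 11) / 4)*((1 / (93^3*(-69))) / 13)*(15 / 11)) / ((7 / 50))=-125 / 45267960738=-0.00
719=719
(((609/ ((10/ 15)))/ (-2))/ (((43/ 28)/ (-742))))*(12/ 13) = 113873256/ 559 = 203708.87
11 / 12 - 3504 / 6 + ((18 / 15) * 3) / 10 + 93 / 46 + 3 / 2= -3996491 / 6900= -579.20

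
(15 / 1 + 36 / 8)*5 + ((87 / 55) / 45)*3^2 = 53799 / 550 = 97.82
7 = 7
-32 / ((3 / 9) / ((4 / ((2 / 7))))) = -1344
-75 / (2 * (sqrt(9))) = -25 / 2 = -12.50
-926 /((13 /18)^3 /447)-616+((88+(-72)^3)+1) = -3235176779 /2197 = -1472542.91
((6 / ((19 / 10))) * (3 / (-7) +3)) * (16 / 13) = 9.99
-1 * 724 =-724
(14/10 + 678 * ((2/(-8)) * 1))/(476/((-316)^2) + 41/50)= -104911210/514737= -203.82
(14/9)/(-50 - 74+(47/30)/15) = -0.01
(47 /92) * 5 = 235 /92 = 2.55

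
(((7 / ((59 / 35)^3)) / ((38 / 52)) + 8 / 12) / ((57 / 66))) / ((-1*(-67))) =686711344 / 14902505619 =0.05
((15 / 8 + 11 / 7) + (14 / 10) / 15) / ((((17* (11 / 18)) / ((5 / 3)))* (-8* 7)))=-14867 / 1466080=-0.01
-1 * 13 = -13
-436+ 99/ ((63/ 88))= -2084/ 7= -297.71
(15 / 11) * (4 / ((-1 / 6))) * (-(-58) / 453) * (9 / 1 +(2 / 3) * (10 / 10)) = -67280 / 1661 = -40.51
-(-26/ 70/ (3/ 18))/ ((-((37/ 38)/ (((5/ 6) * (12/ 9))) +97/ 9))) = -53352/ 278999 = -0.19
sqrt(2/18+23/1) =4 * sqrt(13)/3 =4.81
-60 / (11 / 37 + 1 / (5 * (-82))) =-303400 / 1491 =-203.49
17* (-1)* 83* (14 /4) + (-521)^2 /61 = -59615 /122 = -488.65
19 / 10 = 1.90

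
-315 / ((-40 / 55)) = 3465 / 8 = 433.12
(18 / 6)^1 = 3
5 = 5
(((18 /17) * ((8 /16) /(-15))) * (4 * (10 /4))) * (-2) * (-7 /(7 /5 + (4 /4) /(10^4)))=-280000 /79339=-3.53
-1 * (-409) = 409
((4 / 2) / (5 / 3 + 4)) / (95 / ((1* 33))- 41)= -99 / 10693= -0.01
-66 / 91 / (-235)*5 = 0.02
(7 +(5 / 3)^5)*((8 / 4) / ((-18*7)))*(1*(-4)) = 19304 / 15309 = 1.26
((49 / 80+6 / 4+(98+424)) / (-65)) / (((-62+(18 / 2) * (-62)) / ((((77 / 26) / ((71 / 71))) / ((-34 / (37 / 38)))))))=-119455721 / 108300608000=-0.00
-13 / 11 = -1.18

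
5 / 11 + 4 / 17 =129 / 187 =0.69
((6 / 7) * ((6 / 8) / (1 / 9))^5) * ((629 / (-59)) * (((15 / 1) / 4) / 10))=-81229162527 / 1691648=-48017.77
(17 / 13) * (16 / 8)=2.62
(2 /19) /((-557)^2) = 2 /5894731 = 0.00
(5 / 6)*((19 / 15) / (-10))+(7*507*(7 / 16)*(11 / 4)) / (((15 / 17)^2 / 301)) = 23771743477 / 14400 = 1650815.52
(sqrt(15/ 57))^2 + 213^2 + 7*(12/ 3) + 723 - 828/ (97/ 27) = 84574881/ 1843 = 45889.79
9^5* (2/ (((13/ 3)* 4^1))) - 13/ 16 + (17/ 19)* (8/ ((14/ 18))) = 188716523/ 27664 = 6821.74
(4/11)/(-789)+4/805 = 31496/6986595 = 0.00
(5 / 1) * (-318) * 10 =-15900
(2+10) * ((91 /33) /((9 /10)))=3640 /99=36.77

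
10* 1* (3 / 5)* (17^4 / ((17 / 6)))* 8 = 1414944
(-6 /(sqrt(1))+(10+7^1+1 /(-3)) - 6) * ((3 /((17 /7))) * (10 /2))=490 /17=28.82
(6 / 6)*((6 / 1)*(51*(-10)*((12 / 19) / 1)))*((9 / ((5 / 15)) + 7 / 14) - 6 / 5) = -965736 / 19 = -50828.21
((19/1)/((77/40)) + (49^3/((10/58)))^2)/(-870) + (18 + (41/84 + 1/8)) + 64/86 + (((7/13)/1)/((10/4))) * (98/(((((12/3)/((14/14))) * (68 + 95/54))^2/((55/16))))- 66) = -8125651504813555200212783/15182559148614000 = -535196433.31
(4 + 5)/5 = 9/5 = 1.80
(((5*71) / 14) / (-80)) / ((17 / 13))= -923 / 3808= -0.24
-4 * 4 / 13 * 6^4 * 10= -207360 / 13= -15950.77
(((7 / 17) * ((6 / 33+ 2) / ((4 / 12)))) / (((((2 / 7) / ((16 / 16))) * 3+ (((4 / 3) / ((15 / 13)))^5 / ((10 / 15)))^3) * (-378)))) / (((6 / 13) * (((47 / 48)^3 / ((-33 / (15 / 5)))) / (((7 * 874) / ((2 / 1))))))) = 796023729861879826125000000000000 / 43671762229475176752422535998851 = 18.23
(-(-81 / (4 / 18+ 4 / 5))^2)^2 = 176518460300625 / 4477456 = 39423829.13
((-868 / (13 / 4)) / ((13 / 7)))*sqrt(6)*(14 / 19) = -340256*sqrt(6) / 3211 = -259.56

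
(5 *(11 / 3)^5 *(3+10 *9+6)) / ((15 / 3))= 1771561 / 27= 65613.37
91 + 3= 94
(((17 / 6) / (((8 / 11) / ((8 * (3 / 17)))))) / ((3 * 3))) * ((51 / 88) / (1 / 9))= 51 / 16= 3.19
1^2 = 1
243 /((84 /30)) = 1215 /14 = 86.79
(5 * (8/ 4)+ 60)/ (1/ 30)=2100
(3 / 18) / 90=1 / 540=0.00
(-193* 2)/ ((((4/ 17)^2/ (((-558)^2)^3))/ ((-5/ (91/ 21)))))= 3156905759516306690040/ 13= 242838904578177437695.38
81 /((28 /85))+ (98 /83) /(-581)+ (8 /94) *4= 2232313803 /9065924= 246.23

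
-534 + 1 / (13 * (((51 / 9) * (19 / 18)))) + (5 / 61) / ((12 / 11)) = -1641068239 / 3073668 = -533.91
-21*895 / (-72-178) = 3759 / 50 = 75.18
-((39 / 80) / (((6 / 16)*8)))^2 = -169 / 6400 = -0.03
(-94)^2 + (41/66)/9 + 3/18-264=2545954/297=8572.24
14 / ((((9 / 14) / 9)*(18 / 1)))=98 / 9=10.89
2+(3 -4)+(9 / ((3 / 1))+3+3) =10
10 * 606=6060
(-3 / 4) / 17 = -3 / 68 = -0.04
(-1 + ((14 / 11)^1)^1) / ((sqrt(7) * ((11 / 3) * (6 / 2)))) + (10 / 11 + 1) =3 * sqrt(7) / 847 + 21 / 11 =1.92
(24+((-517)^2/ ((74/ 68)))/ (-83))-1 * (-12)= -8977270/ 3071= -2923.24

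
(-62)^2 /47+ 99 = 8497 /47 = 180.79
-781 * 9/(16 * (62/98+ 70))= -344421/55376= -6.22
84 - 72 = 12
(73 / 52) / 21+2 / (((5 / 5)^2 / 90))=196633 / 1092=180.07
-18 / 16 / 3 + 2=1.62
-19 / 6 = -3.17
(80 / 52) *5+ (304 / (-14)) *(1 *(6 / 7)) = -6956 / 637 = -10.92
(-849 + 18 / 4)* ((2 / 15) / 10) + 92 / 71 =-35373 / 3550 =-9.96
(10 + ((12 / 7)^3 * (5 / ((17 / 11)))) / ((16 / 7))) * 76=1084520 / 833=1301.94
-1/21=-0.05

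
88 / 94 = 44 / 47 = 0.94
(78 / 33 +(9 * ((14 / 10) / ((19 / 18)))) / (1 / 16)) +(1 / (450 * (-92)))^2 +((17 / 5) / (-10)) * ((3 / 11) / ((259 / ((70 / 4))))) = 2562629265061733 / 13254052680000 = 193.35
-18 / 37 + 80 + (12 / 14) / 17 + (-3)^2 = 389947 / 4403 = 88.56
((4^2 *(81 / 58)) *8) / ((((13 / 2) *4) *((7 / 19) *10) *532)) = 324 / 92365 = 0.00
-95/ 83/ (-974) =95/ 80842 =0.00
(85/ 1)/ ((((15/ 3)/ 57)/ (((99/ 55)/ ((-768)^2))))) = 969/ 327680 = 0.00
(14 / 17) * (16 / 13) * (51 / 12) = 56 / 13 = 4.31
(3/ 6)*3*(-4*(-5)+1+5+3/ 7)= 555/ 14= 39.64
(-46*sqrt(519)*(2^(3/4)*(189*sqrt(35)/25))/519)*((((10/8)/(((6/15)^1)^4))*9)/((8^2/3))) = -3128.65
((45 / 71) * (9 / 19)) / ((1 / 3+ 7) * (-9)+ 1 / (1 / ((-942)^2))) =135 / 398988334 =0.00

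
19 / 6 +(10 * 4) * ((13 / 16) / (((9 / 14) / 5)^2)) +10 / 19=6062867 / 3078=1969.74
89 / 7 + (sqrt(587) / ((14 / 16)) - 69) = -394 / 7 + 8 * sqrt(587) / 7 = -28.60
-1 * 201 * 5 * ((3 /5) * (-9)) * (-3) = -16281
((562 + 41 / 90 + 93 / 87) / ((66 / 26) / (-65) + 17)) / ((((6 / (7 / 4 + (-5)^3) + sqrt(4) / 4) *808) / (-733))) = -3097368851291 / 46378925280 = -66.78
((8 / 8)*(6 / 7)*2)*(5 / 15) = 4 / 7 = 0.57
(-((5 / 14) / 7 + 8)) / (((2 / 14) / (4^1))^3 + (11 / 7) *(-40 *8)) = 58912 / 3679573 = 0.02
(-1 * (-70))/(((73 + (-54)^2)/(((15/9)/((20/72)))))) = 60/427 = 0.14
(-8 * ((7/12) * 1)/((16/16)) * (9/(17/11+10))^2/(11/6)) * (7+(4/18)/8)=-175329/16129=-10.87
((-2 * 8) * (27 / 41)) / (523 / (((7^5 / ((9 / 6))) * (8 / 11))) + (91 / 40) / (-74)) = -10745723520 / 34101299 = -315.11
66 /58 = 33 /29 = 1.14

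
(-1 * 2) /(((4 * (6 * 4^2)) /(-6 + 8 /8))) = 5 /192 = 0.03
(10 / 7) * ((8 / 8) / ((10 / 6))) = 6 / 7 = 0.86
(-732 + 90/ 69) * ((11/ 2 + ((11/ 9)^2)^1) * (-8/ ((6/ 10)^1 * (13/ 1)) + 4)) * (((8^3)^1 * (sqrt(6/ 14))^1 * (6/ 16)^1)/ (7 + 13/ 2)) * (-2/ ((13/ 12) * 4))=94241235968 * sqrt(21)/ 6611787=65317.83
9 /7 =1.29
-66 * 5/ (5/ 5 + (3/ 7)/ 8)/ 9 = -6160/ 177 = -34.80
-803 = -803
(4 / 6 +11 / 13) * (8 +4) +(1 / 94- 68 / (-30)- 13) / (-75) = 25153547 / 1374750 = 18.30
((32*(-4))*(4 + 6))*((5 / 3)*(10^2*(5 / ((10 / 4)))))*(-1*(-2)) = -2560000 / 3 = -853333.33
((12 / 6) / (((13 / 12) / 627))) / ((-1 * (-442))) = 7524 / 2873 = 2.62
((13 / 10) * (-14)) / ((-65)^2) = -7 / 1625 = -0.00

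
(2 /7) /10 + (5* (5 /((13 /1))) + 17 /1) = 8623 /455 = 18.95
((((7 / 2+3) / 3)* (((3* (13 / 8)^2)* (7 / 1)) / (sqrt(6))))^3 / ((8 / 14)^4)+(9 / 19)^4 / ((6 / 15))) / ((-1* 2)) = -8733261227138539* sqrt(6) / 38654705664 - 32805 / 521284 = -553413.51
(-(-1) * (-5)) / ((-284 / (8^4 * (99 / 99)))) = 5120 / 71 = 72.11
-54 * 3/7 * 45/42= -1215/49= -24.80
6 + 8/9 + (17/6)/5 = 671/90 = 7.46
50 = 50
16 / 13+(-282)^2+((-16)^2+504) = 1043708 / 13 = 80285.23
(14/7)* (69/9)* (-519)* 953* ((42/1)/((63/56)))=-849405088/3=-283135029.33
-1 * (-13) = 13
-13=-13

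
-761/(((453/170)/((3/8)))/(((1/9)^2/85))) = -761/48924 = -0.02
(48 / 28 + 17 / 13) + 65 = 6190 / 91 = 68.02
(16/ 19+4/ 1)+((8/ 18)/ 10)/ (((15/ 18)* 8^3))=883219/ 182400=4.84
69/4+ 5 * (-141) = -2751/4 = -687.75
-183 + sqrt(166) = -170.12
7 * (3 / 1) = 21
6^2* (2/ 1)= 72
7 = 7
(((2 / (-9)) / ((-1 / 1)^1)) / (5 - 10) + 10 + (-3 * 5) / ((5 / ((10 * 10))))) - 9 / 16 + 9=-202757 / 720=-281.61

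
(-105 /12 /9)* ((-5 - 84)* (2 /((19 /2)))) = 3115 /171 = 18.22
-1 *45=-45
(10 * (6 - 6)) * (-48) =0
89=89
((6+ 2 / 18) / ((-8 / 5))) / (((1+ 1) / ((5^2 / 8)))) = -6875 / 1152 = -5.97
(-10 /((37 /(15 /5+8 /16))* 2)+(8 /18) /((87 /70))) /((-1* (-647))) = -6685 /37488474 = -0.00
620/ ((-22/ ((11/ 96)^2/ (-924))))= 155/ 387072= 0.00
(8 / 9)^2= 64 / 81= 0.79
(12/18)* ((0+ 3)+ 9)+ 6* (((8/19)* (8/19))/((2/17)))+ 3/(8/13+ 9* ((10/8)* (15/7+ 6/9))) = 72551020/4234169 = 17.13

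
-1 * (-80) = 80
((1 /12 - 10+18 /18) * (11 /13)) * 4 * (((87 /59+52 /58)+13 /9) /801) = -69155812 /481049361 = -0.14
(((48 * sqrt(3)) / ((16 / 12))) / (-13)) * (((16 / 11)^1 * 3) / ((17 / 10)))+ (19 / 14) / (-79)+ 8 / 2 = 4405 / 1106-17280 * sqrt(3) / 2431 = -8.33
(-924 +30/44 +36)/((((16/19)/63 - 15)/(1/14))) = 3338091/789316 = 4.23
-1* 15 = -15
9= 9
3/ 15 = 1/ 5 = 0.20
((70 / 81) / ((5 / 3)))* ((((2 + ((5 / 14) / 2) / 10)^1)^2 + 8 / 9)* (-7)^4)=6175.81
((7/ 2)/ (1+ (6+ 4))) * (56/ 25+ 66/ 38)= 13223/ 10450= 1.27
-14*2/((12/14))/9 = -98/27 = -3.63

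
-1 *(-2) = 2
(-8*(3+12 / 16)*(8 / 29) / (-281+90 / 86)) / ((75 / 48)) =16512 / 872755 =0.02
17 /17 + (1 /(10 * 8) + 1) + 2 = 321 /80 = 4.01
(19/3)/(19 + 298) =19/951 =0.02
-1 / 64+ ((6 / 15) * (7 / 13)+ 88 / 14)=188857 / 29120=6.49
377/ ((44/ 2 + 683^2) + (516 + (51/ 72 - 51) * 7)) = 9048/ 11200199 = 0.00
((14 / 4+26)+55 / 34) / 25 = 529 / 425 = 1.24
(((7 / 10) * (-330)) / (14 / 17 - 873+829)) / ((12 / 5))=6545 / 2936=2.23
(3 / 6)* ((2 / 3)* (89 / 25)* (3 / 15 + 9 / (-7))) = -3382 / 2625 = -1.29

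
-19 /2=-9.50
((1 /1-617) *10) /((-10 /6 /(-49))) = -181104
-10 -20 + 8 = -22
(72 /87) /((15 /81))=648 /145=4.47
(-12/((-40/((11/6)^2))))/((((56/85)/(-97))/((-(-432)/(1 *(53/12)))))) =-5387283/371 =-14520.98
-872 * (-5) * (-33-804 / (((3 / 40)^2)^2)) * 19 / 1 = -56834941010440 / 27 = -2104997815201.48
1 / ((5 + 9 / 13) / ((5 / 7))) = 65 / 518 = 0.13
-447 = -447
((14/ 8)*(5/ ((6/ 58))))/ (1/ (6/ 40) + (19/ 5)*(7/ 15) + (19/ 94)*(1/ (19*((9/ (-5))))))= 511125/ 50966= 10.03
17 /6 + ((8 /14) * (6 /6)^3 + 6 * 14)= 3671 /42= 87.40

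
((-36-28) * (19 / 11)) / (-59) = 1216 / 649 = 1.87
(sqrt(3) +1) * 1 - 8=-7 +sqrt(3)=-5.27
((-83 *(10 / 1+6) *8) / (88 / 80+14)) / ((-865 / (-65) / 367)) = -506871040 / 26123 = -19403.25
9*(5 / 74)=45 / 74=0.61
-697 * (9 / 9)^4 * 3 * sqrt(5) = -2091 * sqrt(5) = -4675.62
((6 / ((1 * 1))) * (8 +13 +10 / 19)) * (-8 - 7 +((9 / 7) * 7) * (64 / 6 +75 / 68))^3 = 290029585707549 / 2987104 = 97093902.89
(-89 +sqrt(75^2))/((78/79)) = -553/39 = -14.18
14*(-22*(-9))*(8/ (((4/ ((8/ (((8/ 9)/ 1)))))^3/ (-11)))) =-5557167/ 2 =-2778583.50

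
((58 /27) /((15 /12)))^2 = 53824 /18225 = 2.95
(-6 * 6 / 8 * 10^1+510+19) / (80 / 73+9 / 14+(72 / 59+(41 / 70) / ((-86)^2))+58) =1079232899360 / 135927969367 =7.94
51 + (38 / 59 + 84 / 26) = 42089 / 767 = 54.87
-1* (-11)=11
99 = 99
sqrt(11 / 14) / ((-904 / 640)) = -40* sqrt(154) / 791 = -0.63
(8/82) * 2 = 8/41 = 0.20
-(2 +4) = -6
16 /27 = 0.59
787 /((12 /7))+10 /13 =459.85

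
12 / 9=4 / 3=1.33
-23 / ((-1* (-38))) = -23 / 38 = -0.61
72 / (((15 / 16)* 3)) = 128 / 5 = 25.60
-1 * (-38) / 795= 38 / 795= 0.05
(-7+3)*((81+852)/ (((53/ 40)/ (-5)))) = 746400/ 53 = 14083.02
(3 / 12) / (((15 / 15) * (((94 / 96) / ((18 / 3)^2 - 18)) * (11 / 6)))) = 1296 / 517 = 2.51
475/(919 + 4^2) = 95/187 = 0.51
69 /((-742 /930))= -32085 /371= -86.48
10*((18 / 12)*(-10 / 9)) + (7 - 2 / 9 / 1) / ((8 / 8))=-89 / 9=-9.89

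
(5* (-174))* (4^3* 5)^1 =-278400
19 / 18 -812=-14597 / 18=-810.94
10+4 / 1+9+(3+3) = 29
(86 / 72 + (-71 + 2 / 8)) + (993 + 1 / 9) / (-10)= -2533 / 15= -168.87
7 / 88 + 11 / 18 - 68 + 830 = 762.69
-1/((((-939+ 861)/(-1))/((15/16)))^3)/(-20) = 0.00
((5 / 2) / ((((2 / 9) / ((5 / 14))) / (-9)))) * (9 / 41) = -18225 / 2296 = -7.94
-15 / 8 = -1.88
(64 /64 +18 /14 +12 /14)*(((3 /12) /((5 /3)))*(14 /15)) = 11 /25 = 0.44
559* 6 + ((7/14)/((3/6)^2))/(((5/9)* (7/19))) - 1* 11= 117347/35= 3352.77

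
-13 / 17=-0.76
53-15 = 38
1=1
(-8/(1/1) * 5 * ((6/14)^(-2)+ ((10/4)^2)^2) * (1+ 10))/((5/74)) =-2608463/9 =-289829.22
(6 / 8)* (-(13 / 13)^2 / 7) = -3 / 28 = -0.11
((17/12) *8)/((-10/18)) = -102/5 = -20.40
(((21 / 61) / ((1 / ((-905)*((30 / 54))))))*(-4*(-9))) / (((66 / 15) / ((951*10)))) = -9036877500 / 671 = -13467775.71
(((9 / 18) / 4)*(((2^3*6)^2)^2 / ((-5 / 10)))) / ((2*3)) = -221184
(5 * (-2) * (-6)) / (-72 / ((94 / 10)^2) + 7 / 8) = 1060320 / 1063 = 997.48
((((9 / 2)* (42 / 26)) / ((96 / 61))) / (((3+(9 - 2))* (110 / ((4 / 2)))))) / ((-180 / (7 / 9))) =-2989 / 82368000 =-0.00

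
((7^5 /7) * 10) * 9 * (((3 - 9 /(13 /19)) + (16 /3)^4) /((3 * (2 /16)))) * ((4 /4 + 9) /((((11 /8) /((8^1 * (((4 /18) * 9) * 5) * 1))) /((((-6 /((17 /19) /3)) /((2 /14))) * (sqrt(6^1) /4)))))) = -68773680360448000 * sqrt(6) /7293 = -23098920144846.60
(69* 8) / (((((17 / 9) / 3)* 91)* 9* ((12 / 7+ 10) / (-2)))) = -1656 / 9061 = -0.18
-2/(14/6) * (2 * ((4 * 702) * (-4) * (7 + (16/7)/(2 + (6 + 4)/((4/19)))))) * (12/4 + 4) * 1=949711.79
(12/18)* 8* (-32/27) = -512/81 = -6.32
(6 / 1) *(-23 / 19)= -138 / 19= -7.26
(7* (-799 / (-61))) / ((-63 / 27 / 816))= -32064.79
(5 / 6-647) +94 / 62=-119905 / 186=-644.65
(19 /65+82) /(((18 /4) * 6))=1783 /585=3.05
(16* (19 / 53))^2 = 92416 / 2809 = 32.90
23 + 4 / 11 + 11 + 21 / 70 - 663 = -69117 / 110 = -628.34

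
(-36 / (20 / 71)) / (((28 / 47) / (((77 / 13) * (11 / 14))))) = -3633993 / 3640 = -998.35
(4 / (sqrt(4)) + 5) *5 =35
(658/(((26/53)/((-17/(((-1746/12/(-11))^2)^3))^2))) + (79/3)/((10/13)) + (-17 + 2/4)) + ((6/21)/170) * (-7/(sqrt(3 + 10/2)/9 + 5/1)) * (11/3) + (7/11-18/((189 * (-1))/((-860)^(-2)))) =66 * sqrt(2)/171445 + 85934754507127744443024316769986314205985909/4680278232582002769458452130900592758848200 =18.36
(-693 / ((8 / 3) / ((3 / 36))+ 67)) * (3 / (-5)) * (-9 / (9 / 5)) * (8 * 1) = -168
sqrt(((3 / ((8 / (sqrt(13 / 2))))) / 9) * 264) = 5.30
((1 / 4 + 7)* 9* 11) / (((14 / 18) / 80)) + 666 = 521442 / 7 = 74491.71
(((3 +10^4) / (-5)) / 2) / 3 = -10003 / 30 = -333.43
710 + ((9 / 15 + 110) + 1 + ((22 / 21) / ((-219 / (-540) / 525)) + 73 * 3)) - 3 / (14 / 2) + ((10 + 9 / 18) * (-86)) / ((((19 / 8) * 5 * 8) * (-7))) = 116396041 / 48545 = 2397.69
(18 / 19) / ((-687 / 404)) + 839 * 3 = 10949043 / 4351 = 2516.44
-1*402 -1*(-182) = -220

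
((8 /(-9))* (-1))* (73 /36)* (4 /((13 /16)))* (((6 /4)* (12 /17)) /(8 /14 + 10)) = 65408 /73593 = 0.89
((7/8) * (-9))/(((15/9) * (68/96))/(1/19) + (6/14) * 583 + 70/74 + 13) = -146853/5337685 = -0.03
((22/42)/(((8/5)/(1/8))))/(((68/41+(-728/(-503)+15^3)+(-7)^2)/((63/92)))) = 1134265/138715792384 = 0.00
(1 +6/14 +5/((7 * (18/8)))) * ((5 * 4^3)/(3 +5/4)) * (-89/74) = -6265600/39627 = -158.11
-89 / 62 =-1.44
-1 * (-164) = 164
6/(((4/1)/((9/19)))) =27/38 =0.71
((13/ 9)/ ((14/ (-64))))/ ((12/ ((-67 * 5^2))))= 174200/ 189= 921.69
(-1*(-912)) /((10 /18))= 8208 /5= 1641.60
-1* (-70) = 70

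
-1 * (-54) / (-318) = -9 / 53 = -0.17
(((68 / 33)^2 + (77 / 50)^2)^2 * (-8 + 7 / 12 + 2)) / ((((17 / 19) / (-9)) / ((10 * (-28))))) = -561234773268210769 / 840027375000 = -668114.86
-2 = -2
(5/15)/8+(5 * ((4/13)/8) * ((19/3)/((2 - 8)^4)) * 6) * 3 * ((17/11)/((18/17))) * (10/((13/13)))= 160441/555984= 0.29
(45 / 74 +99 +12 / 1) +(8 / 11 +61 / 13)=1238387 / 10582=117.03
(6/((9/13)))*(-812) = -21112/3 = -7037.33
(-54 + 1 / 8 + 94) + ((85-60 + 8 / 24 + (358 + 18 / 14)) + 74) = 83789 / 168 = 498.74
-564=-564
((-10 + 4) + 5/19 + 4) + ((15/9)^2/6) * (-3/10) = -1283/684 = -1.88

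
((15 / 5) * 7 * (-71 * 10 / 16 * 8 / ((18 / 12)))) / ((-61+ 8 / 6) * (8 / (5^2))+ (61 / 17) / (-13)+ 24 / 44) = 264.03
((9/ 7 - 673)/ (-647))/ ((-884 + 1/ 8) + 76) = -37616/ 29270927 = -0.00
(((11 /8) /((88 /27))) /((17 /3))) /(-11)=-81 /11968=-0.01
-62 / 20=-31 / 10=-3.10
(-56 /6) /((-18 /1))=0.52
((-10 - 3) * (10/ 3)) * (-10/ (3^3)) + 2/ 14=9181/ 567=16.19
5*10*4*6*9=10800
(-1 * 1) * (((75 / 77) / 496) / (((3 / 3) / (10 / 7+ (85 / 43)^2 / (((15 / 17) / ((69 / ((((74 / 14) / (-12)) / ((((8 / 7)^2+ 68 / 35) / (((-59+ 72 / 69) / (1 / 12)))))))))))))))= -111777411825 / 12190155080488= -0.01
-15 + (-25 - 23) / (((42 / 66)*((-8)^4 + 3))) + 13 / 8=-3074375 / 229544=-13.39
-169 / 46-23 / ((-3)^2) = -2579 / 414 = -6.23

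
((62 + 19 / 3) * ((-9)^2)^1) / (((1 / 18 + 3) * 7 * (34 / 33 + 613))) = 59778 / 141841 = 0.42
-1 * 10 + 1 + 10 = 1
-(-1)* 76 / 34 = 38 / 17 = 2.24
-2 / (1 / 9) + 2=-16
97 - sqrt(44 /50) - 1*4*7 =69 - sqrt(22) /5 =68.06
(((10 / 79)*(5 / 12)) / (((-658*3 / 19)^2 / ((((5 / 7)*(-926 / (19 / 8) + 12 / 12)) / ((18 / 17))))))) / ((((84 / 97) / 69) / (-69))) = 1700916909875 / 241344524736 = 7.05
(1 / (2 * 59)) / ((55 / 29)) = 29 / 6490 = 0.00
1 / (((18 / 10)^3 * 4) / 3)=125 / 972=0.13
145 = 145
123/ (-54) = -41/ 18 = -2.28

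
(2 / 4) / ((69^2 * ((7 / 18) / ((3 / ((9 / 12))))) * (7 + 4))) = 4 / 40733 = 0.00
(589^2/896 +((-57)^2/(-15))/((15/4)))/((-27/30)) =-7379201/20160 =-366.03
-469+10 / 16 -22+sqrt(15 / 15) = -3915 / 8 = -489.38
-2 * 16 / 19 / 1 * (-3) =5.05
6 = 6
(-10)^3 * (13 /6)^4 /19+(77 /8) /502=-1159.87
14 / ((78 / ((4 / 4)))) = 7 / 39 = 0.18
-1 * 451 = -451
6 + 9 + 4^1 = 19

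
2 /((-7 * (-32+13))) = 2 /133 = 0.02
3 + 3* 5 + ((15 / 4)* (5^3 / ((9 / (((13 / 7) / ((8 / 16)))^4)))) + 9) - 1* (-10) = 71669011 / 7203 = 9949.88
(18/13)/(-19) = -18/247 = -0.07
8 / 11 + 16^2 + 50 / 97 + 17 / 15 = 4135309 / 16005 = 258.38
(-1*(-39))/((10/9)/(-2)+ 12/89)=-31239/337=-92.70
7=7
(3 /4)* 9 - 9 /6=21 /4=5.25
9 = 9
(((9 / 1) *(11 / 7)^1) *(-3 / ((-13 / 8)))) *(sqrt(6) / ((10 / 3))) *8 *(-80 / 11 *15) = -622080 *sqrt(6) / 91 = -16744.82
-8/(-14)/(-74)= -2/259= -0.01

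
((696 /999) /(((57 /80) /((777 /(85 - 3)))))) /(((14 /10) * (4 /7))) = 81200 /7011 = 11.58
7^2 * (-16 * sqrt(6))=-784 * sqrt(6)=-1920.40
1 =1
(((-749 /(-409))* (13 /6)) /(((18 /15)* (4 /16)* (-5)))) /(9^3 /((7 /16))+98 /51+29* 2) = -1158703 /756146112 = -0.00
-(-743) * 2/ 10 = 743/ 5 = 148.60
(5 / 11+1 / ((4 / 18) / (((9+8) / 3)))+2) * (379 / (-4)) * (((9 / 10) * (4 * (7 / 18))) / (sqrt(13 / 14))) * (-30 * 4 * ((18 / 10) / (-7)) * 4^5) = -1288866816 * sqrt(182) / 143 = -121592755.03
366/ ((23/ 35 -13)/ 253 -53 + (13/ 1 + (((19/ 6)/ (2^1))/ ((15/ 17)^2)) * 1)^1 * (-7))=-2.31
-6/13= -0.46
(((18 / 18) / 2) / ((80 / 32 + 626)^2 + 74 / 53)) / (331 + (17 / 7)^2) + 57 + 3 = 41472830331917 / 691213838822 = 60.00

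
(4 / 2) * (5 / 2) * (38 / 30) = 6.33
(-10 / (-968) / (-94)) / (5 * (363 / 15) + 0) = -5 / 5505016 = -0.00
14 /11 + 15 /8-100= -8523 /88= -96.85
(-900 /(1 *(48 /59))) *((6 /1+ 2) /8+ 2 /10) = -2655 /2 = -1327.50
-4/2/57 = -2/57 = -0.04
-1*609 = -609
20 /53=0.38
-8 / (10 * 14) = -2 / 35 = -0.06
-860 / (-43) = 20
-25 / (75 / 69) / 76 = -23 / 76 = -0.30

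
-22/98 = -11/49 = -0.22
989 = 989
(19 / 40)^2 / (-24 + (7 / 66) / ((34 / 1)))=-202521 / 21539600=-0.01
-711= -711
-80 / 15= -16 / 3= -5.33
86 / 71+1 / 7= 673 / 497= 1.35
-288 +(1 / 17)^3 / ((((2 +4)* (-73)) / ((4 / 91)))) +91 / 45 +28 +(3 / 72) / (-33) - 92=-45232254900743 / 129242753640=-349.98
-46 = -46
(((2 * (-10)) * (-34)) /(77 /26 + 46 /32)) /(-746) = -14144 /68259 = -0.21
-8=-8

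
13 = 13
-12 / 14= -6 / 7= -0.86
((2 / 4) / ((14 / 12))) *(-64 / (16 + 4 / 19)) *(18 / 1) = -16416 / 539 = -30.46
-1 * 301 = -301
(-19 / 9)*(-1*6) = 38 / 3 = 12.67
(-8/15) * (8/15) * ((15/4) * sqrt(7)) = -16 * sqrt(7)/15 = -2.82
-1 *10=-10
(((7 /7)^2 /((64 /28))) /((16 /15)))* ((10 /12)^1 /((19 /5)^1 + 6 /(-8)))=875 /7808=0.11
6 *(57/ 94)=171/ 47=3.64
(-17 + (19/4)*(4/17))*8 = -2160/17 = -127.06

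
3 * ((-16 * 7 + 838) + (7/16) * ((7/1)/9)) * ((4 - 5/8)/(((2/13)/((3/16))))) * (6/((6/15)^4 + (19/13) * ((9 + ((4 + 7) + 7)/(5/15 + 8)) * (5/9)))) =298286161875/50403328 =5917.99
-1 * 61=-61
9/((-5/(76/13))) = -684/65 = -10.52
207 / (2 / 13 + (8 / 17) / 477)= 21821319 / 16322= 1336.93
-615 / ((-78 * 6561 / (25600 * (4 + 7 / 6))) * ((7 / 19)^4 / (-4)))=-21201662848000 / 614365479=-34509.85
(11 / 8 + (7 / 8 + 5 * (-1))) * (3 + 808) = -8921 / 4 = -2230.25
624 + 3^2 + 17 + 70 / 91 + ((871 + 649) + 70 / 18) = 254435 / 117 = 2174.66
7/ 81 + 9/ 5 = 764/ 405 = 1.89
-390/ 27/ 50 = -13/ 45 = -0.29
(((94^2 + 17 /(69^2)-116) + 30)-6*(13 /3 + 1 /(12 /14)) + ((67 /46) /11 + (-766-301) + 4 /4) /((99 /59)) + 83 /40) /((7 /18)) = 186278431023 /8961260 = 20787.08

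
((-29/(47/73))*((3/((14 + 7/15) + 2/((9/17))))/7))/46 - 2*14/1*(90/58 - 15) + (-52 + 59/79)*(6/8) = 19247876289009/56931414148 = 338.09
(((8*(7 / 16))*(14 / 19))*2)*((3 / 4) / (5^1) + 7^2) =48167 / 190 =253.51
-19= -19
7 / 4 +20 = 87 / 4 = 21.75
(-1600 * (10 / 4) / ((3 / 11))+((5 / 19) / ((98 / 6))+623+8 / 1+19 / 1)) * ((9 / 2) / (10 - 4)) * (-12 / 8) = 117445515 / 7448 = 15768.73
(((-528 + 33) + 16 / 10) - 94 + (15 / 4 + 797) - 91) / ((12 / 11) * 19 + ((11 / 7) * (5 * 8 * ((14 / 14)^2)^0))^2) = 1318933 / 42815440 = 0.03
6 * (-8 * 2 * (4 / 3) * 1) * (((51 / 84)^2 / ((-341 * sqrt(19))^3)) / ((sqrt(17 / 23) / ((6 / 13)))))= 816 * sqrt(7429) / 9118213801697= 0.00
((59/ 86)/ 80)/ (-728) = -59/ 5008640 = -0.00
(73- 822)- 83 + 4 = -828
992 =992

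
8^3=512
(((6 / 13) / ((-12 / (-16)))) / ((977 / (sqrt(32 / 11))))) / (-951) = -32*sqrt(22) / 132865161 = -0.00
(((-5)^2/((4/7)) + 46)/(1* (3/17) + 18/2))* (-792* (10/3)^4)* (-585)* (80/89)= 134266000000/267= 502868913.86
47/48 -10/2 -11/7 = -1879/336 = -5.59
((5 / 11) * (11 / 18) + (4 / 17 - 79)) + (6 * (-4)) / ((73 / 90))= -2414201 / 22338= -108.08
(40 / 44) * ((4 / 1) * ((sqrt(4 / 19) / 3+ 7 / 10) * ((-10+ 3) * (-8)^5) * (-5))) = -32112640 / 11 -91750400 * sqrt(19) / 627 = -3557178.95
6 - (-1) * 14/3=10.67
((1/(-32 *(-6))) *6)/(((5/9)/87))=4.89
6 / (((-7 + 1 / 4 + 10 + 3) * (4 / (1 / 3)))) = 2 / 25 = 0.08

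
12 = 12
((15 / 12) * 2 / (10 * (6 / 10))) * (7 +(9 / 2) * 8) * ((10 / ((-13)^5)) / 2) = -1075 / 4455516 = -0.00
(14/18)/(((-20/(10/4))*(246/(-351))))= 0.14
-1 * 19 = -19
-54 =-54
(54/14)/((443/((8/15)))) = 0.00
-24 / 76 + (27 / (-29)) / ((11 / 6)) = -4992 / 6061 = -0.82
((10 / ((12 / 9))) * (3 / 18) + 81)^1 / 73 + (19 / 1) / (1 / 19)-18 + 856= 350437 / 292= 1200.13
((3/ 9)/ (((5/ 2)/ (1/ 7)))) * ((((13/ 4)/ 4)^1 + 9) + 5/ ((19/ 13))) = 1341/ 5320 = 0.25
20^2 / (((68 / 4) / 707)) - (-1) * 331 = 288427 / 17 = 16966.29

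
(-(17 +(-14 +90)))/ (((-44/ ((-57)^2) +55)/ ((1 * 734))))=-221783238/ 178651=-1241.43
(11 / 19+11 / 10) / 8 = 319 / 1520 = 0.21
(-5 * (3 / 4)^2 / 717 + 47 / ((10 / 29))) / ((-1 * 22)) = -2605981 / 420640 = -6.20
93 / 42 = 31 / 14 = 2.21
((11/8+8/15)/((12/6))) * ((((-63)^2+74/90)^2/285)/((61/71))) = 61411.54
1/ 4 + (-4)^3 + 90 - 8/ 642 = 33689/ 1284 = 26.24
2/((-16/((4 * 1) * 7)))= -7/2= -3.50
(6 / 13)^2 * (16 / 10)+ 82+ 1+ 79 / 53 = 3799174 / 44785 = 84.83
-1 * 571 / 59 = -571 / 59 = -9.68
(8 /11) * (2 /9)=16 /99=0.16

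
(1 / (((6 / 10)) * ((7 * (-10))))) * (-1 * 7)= 1 / 6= 0.17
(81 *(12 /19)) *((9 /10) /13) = 4374 /1235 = 3.54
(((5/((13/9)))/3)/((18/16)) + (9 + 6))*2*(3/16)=625/104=6.01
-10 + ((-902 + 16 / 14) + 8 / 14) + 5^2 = -6197 / 7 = -885.29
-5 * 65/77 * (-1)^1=325/77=4.22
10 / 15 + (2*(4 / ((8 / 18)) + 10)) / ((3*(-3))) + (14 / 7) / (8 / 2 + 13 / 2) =-212 / 63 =-3.37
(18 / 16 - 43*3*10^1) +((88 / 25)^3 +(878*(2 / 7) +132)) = -754603193 / 875000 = -862.40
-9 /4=-2.25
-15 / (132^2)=-0.00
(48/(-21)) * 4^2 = -256/7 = -36.57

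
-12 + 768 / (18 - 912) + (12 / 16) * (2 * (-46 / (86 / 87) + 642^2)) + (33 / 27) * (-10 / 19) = 1354514389051 / 2191194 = 618162.70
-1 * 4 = -4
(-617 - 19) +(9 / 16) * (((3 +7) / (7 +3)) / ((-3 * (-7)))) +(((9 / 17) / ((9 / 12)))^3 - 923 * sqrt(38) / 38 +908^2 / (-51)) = -27735514375 / 1650768 - 923 * sqrt(38) / 38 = -16951.31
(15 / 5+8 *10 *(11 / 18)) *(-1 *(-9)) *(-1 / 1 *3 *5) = -7005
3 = 3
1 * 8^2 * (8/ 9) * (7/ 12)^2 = 1568/ 81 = 19.36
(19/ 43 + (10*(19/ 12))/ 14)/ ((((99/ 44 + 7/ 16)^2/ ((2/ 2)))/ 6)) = 727168/ 556549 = 1.31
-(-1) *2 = 2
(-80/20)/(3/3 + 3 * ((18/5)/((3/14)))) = -20/257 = -0.08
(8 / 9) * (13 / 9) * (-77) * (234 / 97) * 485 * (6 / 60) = -104104 / 9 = -11567.11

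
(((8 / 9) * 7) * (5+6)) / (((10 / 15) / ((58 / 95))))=17864 / 285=62.68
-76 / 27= -2.81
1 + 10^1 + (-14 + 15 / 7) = -6 / 7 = -0.86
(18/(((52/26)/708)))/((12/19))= 10089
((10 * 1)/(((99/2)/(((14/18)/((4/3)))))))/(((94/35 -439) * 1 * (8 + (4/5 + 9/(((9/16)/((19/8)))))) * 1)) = -6125/1061303958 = -0.00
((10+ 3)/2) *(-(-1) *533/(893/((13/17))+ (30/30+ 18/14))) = 630539/212950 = 2.96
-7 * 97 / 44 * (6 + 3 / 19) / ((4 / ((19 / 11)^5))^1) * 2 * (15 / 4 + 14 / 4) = -300239644887 / 56689952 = -5296.17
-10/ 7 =-1.43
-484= -484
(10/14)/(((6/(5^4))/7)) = 3125/6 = 520.83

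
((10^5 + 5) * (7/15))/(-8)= -46669/8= -5833.62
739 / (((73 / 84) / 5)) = 310380 / 73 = 4251.78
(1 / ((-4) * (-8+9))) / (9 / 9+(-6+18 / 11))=11 / 148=0.07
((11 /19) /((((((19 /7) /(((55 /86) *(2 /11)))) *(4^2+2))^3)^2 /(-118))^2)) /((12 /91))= 11774829655133711181640625 /5831893645736025446556202187055801600528486297341952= 0.00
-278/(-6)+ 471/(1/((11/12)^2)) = 21221/48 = 442.10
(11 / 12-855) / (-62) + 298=231961 / 744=311.78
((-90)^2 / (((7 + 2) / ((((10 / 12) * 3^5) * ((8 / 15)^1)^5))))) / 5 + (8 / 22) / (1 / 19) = 1579.77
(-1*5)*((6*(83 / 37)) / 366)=-415 / 2257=-0.18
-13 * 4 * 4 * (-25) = 5200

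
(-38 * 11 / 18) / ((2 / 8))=-836 / 9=-92.89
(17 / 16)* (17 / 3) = 289 / 48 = 6.02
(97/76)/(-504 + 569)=97/4940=0.02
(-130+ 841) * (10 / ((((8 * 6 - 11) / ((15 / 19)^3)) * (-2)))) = -11998125 / 253783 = -47.28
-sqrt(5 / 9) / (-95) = 0.01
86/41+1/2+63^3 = 20504067/82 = 250049.60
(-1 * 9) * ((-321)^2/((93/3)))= -927369/31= -29915.13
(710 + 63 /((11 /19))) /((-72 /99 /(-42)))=189147 /4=47286.75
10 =10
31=31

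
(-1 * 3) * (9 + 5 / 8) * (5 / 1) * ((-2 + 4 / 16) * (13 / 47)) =105105 / 1504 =69.88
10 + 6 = 16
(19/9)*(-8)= -152/9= -16.89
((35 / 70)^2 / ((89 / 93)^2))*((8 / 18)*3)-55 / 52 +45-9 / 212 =241572874 / 5457569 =44.26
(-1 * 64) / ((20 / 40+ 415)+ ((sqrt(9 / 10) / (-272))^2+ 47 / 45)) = -0.15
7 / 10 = 0.70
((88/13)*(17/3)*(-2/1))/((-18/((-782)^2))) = 914839904/351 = 2606381.49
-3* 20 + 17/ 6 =-343/ 6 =-57.17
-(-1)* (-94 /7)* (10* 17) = -15980 /7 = -2282.86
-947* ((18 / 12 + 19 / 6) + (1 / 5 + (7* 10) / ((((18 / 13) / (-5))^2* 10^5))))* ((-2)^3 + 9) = -598412141 / 129600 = -4617.38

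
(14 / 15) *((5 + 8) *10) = 121.33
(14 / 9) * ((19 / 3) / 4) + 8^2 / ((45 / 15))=1285 / 54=23.80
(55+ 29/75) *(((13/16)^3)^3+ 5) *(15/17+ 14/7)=12016062747984323/14602888806400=822.86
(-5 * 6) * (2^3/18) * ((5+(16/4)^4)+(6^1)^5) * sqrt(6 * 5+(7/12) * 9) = -636227.25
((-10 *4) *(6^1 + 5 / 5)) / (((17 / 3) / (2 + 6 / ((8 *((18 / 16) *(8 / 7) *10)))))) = -1729 / 17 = -101.71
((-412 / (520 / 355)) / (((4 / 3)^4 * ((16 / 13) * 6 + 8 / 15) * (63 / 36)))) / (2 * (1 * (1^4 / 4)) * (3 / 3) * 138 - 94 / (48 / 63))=592353 / 5014912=0.12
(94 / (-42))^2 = 2209 / 441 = 5.01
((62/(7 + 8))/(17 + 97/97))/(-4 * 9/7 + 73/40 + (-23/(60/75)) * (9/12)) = -3472/376191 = -0.01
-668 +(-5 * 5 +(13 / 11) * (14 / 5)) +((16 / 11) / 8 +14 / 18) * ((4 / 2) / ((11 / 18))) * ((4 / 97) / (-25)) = -689.70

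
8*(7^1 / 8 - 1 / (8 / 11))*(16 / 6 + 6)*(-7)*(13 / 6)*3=4732 / 3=1577.33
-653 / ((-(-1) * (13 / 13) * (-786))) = 0.83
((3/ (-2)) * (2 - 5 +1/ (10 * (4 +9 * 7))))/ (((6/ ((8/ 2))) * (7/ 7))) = 2009/ 670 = 3.00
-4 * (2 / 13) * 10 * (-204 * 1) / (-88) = -2040 / 143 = -14.27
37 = 37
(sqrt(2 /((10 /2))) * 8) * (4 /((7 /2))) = 5.78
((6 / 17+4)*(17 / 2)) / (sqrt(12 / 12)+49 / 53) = 1961 / 102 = 19.23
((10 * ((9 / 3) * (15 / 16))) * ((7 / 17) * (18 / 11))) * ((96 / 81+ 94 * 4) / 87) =445550 / 5423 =82.16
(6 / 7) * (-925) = -5550 / 7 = -792.86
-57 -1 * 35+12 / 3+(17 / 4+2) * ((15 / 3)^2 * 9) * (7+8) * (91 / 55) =1531753 / 44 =34812.57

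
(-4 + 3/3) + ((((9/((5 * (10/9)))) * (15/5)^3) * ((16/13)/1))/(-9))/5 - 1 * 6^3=-357819/1625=-220.20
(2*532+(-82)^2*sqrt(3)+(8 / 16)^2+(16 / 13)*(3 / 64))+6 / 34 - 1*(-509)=13219.79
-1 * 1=-1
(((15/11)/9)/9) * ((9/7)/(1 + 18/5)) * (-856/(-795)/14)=2140/5913369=0.00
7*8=56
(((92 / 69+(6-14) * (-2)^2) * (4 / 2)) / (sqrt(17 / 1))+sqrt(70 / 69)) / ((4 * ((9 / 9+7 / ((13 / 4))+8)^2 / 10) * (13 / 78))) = -31096 * sqrt(17) / 71485+169 * sqrt(4830) / 96715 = -1.67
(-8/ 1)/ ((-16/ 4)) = 2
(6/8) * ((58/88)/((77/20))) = 435/3388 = 0.13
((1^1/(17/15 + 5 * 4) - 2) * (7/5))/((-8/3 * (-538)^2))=12999/3670149920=0.00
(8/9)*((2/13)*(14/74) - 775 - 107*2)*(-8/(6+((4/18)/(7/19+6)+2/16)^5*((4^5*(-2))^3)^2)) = 2590451432516878460640/2840536941463957378394069612473699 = 0.00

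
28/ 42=2/ 3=0.67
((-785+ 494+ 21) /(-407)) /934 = 0.00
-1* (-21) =21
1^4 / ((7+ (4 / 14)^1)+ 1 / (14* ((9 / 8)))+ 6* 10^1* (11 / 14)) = 63 / 3433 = 0.02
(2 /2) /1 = 1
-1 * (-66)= 66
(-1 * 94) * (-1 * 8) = 752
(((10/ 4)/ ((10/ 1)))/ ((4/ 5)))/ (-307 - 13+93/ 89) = -445/ 454192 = -0.00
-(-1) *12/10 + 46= 236/5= 47.20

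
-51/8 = -6.38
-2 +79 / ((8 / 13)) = 126.38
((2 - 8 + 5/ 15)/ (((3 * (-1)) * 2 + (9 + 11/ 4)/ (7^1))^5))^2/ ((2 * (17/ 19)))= 47835777821310976/ 6054749954393040082809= 0.00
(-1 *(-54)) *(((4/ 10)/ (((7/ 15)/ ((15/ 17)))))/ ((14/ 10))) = 24300/ 833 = 29.17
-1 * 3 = -3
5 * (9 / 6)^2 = 45 / 4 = 11.25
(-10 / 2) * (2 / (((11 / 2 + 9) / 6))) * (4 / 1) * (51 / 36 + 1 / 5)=-26.76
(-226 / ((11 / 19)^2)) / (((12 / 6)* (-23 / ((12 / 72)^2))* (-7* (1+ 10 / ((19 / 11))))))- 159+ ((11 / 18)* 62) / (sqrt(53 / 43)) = -14385467543 / 90469764+ 341* sqrt(2279) / 477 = -124.88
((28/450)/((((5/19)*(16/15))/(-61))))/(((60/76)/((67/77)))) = -1475407/99000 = -14.90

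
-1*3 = -3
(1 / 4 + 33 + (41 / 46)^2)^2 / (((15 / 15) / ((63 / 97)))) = 81734206743 / 108578308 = 752.77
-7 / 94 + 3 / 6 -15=-685 / 47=-14.57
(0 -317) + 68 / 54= -8525 / 27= -315.74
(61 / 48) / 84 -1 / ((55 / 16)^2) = -847667 / 12196800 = -0.07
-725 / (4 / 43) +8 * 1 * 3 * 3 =-30887 / 4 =-7721.75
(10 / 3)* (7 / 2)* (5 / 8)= 175 / 24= 7.29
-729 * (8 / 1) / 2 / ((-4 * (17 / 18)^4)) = 76527504 / 83521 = 916.27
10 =10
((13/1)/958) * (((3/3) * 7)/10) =91/9580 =0.01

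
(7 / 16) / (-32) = -7 / 512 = -0.01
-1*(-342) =342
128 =128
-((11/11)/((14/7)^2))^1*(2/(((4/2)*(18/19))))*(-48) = 38/3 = 12.67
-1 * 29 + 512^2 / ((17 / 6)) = 1572371 / 17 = 92492.41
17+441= 458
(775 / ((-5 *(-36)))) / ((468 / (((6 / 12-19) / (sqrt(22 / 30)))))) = -5735 *sqrt(165) / 370656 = -0.20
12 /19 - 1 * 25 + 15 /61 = -27958 /1159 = -24.12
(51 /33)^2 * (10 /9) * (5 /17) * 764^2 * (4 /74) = 992283200 /40293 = 24626.69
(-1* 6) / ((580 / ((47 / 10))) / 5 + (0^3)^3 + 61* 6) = -141 / 9181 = -0.02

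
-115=-115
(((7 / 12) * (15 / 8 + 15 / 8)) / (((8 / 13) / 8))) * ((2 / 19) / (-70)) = -0.04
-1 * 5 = -5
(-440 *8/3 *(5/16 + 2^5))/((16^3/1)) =-28435/3072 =-9.26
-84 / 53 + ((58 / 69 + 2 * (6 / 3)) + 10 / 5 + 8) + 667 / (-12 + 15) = 287183 / 1219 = 235.59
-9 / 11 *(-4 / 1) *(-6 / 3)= -72 / 11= -6.55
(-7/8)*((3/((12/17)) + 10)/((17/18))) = -3591/272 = -13.20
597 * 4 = 2388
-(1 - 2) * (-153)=-153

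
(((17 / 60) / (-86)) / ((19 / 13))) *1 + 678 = 66470899 / 98040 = 678.00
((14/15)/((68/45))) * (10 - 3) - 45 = -1383/34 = -40.68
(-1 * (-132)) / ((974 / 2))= 132 / 487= 0.27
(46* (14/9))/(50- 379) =-92/423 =-0.22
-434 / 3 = -144.67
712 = 712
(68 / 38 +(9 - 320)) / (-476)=5875 / 9044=0.65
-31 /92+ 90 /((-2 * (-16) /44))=5677 /46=123.41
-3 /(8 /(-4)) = 3 /2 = 1.50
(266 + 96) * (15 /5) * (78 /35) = 84708 /35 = 2420.23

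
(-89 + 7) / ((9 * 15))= -82 / 135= -0.61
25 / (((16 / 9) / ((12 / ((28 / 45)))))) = 271.21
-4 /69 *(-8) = 32 /69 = 0.46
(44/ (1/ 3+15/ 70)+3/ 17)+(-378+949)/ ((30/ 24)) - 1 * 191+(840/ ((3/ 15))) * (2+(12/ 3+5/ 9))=163514192/ 5865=27879.66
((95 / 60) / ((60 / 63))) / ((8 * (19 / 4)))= 7 / 160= 0.04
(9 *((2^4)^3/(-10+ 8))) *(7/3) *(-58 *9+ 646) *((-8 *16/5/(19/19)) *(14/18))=1592786944/15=106185796.27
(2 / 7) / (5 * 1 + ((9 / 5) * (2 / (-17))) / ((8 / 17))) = 40 / 637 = 0.06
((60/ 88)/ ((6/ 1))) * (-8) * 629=-6290/ 11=-571.82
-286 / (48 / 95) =-13585 / 24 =-566.04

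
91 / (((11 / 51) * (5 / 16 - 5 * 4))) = -3536 / 165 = -21.43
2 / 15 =0.13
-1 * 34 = -34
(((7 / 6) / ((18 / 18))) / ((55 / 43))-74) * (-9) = 72357 / 110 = 657.79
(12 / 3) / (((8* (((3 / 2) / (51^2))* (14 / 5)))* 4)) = 77.41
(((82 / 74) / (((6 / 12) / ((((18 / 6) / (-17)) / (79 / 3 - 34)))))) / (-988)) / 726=-123 / 1729500916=-0.00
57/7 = 8.14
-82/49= -1.67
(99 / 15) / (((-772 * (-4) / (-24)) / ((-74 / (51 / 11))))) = 13431 / 16405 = 0.82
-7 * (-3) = 21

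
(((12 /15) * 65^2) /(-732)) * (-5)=4225 /183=23.09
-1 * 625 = -625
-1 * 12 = -12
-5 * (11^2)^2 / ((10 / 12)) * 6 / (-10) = 263538 / 5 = 52707.60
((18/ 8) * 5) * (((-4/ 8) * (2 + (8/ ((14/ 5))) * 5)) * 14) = -2565/ 2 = -1282.50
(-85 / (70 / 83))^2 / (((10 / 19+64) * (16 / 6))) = 59.03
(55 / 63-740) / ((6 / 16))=-372520 / 189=-1971.01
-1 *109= -109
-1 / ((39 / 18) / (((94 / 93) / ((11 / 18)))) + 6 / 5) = -16920 / 42469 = -0.40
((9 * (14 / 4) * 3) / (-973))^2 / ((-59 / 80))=-14580 / 1139939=-0.01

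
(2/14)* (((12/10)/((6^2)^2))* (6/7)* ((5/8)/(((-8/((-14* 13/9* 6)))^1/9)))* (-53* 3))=-689/448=-1.54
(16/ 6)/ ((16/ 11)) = 11/ 6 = 1.83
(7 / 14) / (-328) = -1 / 656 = -0.00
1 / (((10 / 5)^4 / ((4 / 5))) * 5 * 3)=1 / 300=0.00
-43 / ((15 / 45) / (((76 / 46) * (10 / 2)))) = -24510 / 23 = -1065.65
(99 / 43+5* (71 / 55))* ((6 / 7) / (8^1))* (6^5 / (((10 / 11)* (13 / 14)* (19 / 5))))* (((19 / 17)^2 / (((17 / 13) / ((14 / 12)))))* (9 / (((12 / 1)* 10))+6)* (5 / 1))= 16264633707 / 211259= 76989.07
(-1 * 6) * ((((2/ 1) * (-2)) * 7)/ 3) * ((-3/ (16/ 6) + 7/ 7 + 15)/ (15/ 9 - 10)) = -2499/ 25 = -99.96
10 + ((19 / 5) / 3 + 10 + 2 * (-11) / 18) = 902 / 45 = 20.04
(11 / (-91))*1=-11 / 91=-0.12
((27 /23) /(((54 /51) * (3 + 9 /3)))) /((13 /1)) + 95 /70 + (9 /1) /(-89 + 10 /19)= 17867949 /14073332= 1.27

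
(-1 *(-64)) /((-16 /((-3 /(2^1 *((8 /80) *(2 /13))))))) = 390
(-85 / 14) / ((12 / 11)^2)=-10285 / 2016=-5.10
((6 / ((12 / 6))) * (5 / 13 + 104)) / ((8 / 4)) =4071 / 26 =156.58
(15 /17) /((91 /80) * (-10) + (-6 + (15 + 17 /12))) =-360 /391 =-0.92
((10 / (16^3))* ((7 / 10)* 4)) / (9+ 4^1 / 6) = 21 / 29696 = 0.00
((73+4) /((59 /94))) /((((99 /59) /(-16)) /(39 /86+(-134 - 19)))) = 178445.52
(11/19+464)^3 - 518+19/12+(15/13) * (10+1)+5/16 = 429162522285781/4280016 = 100271242.51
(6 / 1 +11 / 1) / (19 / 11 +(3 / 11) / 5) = 935 / 98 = 9.54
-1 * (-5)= 5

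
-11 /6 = -1.83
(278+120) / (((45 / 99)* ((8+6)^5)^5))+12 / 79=1349963874175451193435456971651 / 8887262171655053690116757258240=0.15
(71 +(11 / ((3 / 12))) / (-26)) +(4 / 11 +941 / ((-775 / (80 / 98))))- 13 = 60473376 / 1086085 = 55.68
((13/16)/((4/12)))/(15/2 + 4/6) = 117/392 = 0.30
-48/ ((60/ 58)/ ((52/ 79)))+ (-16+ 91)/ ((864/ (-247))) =-5913557/ 113760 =-51.98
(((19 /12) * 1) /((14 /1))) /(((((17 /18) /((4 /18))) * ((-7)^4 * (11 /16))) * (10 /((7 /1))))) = 76 /6734805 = 0.00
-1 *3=-3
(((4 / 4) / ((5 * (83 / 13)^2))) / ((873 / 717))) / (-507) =-239 / 30070485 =-0.00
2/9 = 0.22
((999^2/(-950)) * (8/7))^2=15936095936016/11055625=1441446.86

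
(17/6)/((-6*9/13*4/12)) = -221/108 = -2.05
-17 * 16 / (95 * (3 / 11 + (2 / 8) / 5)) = -11968 / 1349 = -8.87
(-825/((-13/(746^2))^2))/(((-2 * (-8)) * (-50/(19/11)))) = 3264325687.98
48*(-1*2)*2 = -192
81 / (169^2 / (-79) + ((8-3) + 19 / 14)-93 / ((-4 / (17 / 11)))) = -656964 / 2589271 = -0.25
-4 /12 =-1 /3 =-0.33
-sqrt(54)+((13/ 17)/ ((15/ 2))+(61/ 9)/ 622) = 53701/ 475830 - 3*sqrt(6) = -7.24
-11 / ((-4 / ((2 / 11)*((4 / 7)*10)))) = 20 / 7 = 2.86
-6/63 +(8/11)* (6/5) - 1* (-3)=4363/1155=3.78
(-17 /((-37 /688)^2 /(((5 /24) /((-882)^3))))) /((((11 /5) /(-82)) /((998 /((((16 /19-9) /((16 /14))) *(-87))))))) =-7819947003520 /73149631538064543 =-0.00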